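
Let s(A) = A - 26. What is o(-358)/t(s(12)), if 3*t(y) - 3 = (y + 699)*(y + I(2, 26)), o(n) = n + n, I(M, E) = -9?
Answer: 3/22 ≈ 0.13636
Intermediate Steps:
s(A) = -26 + A
o(n) = 2*n
t(y) = 1 + (-9 + y)*(699 + y)/3 (t(y) = 1 + ((y + 699)*(y - 9))/3 = 1 + ((699 + y)*(-9 + y))/3 = 1 + ((-9 + y)*(699 + y))/3 = 1 + (-9 + y)*(699 + y)/3)
o(-358)/t(s(12)) = (2*(-358))/(-2096 + 230*(-26 + 12) + (-26 + 12)**2/3) = -716/(-2096 + 230*(-14) + (1/3)*(-14)**2) = -716/(-2096 - 3220 + (1/3)*196) = -716/(-2096 - 3220 + 196/3) = -716/(-15752/3) = -716*(-3/15752) = 3/22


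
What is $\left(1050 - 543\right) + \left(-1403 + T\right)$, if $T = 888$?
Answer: $-8$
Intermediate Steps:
$\left(1050 - 543\right) + \left(-1403 + T\right) = \left(1050 - 543\right) + \left(-1403 + 888\right) = 507 - 515 = -8$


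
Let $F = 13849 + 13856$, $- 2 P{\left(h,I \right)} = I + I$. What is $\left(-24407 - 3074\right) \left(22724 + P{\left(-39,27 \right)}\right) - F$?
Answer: $-623763962$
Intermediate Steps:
$P{\left(h,I \right)} = - I$ ($P{\left(h,I \right)} = - \frac{I + I}{2} = - \frac{2 I}{2} = - I$)
$F = 27705$
$\left(-24407 - 3074\right) \left(22724 + P{\left(-39,27 \right)}\right) - F = \left(-24407 - 3074\right) \left(22724 - 27\right) - 27705 = - 27481 \left(22724 - 27\right) - 27705 = \left(-27481\right) 22697 - 27705 = -623736257 - 27705 = -623763962$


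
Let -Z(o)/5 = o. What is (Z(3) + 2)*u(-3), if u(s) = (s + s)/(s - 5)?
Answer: -39/4 ≈ -9.7500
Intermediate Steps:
Z(o) = -5*o
u(s) = 2*s/(-5 + s) (u(s) = (2*s)/(-5 + s) = 2*s/(-5 + s))
(Z(3) + 2)*u(-3) = (-5*3 + 2)*(2*(-3)/(-5 - 3)) = (-15 + 2)*(2*(-3)/(-8)) = -26*(-3)*(-1)/8 = -13*¾ = -39/4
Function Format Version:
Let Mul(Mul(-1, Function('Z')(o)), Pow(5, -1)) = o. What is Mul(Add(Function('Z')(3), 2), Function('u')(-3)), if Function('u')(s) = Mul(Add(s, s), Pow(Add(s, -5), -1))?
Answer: Rational(-39, 4) ≈ -9.7500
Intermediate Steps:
Function('Z')(o) = Mul(-5, o)
Function('u')(s) = Mul(2, s, Pow(Add(-5, s), -1)) (Function('u')(s) = Mul(Mul(2, s), Pow(Add(-5, s), -1)) = Mul(2, s, Pow(Add(-5, s), -1)))
Mul(Add(Function('Z')(3), 2), Function('u')(-3)) = Mul(Add(Mul(-5, 3), 2), Mul(2, -3, Pow(Add(-5, -3), -1))) = Mul(Add(-15, 2), Mul(2, -3, Pow(-8, -1))) = Mul(-13, Mul(2, -3, Rational(-1, 8))) = Mul(-13, Rational(3, 4)) = Rational(-39, 4)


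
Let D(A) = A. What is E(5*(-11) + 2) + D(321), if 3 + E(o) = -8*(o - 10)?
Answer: 822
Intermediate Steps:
E(o) = 77 - 8*o (E(o) = -3 - 8*(o - 10) = -3 - 8*(-10 + o) = -3 + (80 - 8*o) = 77 - 8*o)
E(5*(-11) + 2) + D(321) = (77 - 8*(5*(-11) + 2)) + 321 = (77 - 8*(-55 + 2)) + 321 = (77 - 8*(-53)) + 321 = (77 + 424) + 321 = 501 + 321 = 822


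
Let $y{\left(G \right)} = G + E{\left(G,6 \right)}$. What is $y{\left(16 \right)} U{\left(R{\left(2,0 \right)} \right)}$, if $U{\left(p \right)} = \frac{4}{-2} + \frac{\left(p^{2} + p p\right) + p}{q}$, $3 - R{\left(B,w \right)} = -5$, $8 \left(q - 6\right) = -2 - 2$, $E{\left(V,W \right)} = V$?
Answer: $\frac{8000}{11} \approx 727.27$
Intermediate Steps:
$q = \frac{11}{2}$ ($q = 6 + \frac{-2 - 2}{8} = 6 + \frac{1}{8} \left(-4\right) = 6 - \frac{1}{2} = \frac{11}{2} \approx 5.5$)
$R{\left(B,w \right)} = 8$ ($R{\left(B,w \right)} = 3 - -5 = 3 + 5 = 8$)
$U{\left(p \right)} = -2 + \frac{2 p}{11} + \frac{4 p^{2}}{11}$ ($U{\left(p \right)} = \frac{4}{-2} + \frac{\left(p^{2} + p p\right) + p}{\frac{11}{2}} = 4 \left(- \frac{1}{2}\right) + \left(\left(p^{2} + p^{2}\right) + p\right) \frac{2}{11} = -2 + \left(2 p^{2} + p\right) \frac{2}{11} = -2 + \left(p + 2 p^{2}\right) \frac{2}{11} = -2 + \left(\frac{2 p}{11} + \frac{4 p^{2}}{11}\right) = -2 + \frac{2 p}{11} + \frac{4 p^{2}}{11}$)
$y{\left(G \right)} = 2 G$ ($y{\left(G \right)} = G + G = 2 G$)
$y{\left(16 \right)} U{\left(R{\left(2,0 \right)} \right)} = 2 \cdot 16 \left(-2 + \frac{2}{11} \cdot 8 + \frac{4 \cdot 8^{2}}{11}\right) = 32 \left(-2 + \frac{16}{11} + \frac{4}{11} \cdot 64\right) = 32 \left(-2 + \frac{16}{11} + \frac{256}{11}\right) = 32 \cdot \frac{250}{11} = \frac{8000}{11}$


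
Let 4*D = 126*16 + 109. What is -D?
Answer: -2125/4 ≈ -531.25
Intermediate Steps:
D = 2125/4 (D = (126*16 + 109)/4 = (2016 + 109)/4 = (¼)*2125 = 2125/4 ≈ 531.25)
-D = -1*2125/4 = -2125/4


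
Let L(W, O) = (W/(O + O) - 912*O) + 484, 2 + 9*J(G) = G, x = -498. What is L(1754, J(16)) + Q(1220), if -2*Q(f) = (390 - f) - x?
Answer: -8605/42 ≈ -204.88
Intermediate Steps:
J(G) = -2/9 + G/9
Q(f) = -444 + f/2 (Q(f) = -((390 - f) - 1*(-498))/2 = -((390 - f) + 498)/2 = -(888 - f)/2 = -444 + f/2)
L(W, O) = 484 - 912*O + W/(2*O) (L(W, O) = (W/((2*O)) - 912*O) + 484 = ((1/(2*O))*W - 912*O) + 484 = (W/(2*O) - 912*O) + 484 = (-912*O + W/(2*O)) + 484 = 484 - 912*O + W/(2*O))
L(1754, J(16)) + Q(1220) = (484 - 912*(-2/9 + (⅑)*16) + (½)*1754/(-2/9 + (⅑)*16)) + (-444 + (½)*1220) = (484 - 912*(-2/9 + 16/9) + (½)*1754/(-2/9 + 16/9)) + (-444 + 610) = (484 - 912*14/9 + (½)*1754/(14/9)) + 166 = (484 - 4256/3 + (½)*1754*(9/14)) + 166 = (484 - 4256/3 + 7893/14) + 166 = -15577/42 + 166 = -8605/42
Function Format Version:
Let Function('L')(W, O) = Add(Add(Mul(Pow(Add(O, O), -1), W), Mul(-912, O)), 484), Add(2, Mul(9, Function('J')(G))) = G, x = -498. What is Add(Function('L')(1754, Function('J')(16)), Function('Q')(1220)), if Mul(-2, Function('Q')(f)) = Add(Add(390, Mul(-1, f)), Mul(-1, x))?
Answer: Rational(-8605, 42) ≈ -204.88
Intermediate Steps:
Function('J')(G) = Add(Rational(-2, 9), Mul(Rational(1, 9), G))
Function('Q')(f) = Add(-444, Mul(Rational(1, 2), f)) (Function('Q')(f) = Mul(Rational(-1, 2), Add(Add(390, Mul(-1, f)), Mul(-1, -498))) = Mul(Rational(-1, 2), Add(Add(390, Mul(-1, f)), 498)) = Mul(Rational(-1, 2), Add(888, Mul(-1, f))) = Add(-444, Mul(Rational(1, 2), f)))
Function('L')(W, O) = Add(484, Mul(-912, O), Mul(Rational(1, 2), W, Pow(O, -1))) (Function('L')(W, O) = Add(Add(Mul(Pow(Mul(2, O), -1), W), Mul(-912, O)), 484) = Add(Add(Mul(Mul(Rational(1, 2), Pow(O, -1)), W), Mul(-912, O)), 484) = Add(Add(Mul(Rational(1, 2), W, Pow(O, -1)), Mul(-912, O)), 484) = Add(Add(Mul(-912, O), Mul(Rational(1, 2), W, Pow(O, -1))), 484) = Add(484, Mul(-912, O), Mul(Rational(1, 2), W, Pow(O, -1))))
Add(Function('L')(1754, Function('J')(16)), Function('Q')(1220)) = Add(Add(484, Mul(-912, Add(Rational(-2, 9), Mul(Rational(1, 9), 16))), Mul(Rational(1, 2), 1754, Pow(Add(Rational(-2, 9), Mul(Rational(1, 9), 16)), -1))), Add(-444, Mul(Rational(1, 2), 1220))) = Add(Add(484, Mul(-912, Add(Rational(-2, 9), Rational(16, 9))), Mul(Rational(1, 2), 1754, Pow(Add(Rational(-2, 9), Rational(16, 9)), -1))), Add(-444, 610)) = Add(Add(484, Mul(-912, Rational(14, 9)), Mul(Rational(1, 2), 1754, Pow(Rational(14, 9), -1))), 166) = Add(Add(484, Rational(-4256, 3), Mul(Rational(1, 2), 1754, Rational(9, 14))), 166) = Add(Add(484, Rational(-4256, 3), Rational(7893, 14)), 166) = Add(Rational(-15577, 42), 166) = Rational(-8605, 42)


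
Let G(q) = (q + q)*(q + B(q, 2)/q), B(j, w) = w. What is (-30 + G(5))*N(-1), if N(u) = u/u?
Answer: 24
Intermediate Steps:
N(u) = 1
G(q) = 2*q*(q + 2/q) (G(q) = (q + q)*(q + 2/q) = (2*q)*(q + 2/q) = 2*q*(q + 2/q))
(-30 + G(5))*N(-1) = (-30 + (4 + 2*5**2))*1 = (-30 + (4 + 2*25))*1 = (-30 + (4 + 50))*1 = (-30 + 54)*1 = 24*1 = 24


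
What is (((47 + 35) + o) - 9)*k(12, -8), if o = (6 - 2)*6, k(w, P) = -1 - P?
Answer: 679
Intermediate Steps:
o = 24 (o = 4*6 = 24)
(((47 + 35) + o) - 9)*k(12, -8) = (((47 + 35) + 24) - 9)*(-1 - 1*(-8)) = ((82 + 24) - 9)*(-1 + 8) = (106 - 9)*7 = 97*7 = 679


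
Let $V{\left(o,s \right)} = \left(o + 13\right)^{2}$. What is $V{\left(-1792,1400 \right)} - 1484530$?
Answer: $1680311$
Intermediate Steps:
$V{\left(o,s \right)} = \left(13 + o\right)^{2}$
$V{\left(-1792,1400 \right)} - 1484530 = \left(13 - 1792\right)^{2} - 1484530 = \left(-1779\right)^{2} - 1484530 = 3164841 - 1484530 = 1680311$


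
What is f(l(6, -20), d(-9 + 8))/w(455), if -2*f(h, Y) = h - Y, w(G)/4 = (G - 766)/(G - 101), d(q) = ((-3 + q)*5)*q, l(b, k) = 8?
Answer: -531/311 ≈ -1.7074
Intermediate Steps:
d(q) = q*(-15 + 5*q) (d(q) = (-15 + 5*q)*q = q*(-15 + 5*q))
w(G) = 4*(-766 + G)/(-101 + G) (w(G) = 4*((G - 766)/(G - 101)) = 4*((-766 + G)/(-101 + G)) = 4*(-766 + G)/(-101 + G))
f(h, Y) = Y/2 - h/2 (f(h, Y) = -(h - Y)/2 = Y/2 - h/2)
f(l(6, -20), d(-9 + 8))/w(455) = ((5*(-9 + 8)*(-3 + (-9 + 8)))/2 - 1/2*8)/((4*(-766 + 455)/(-101 + 455))) = ((5*(-1)*(-3 - 1))/2 - 4)/((4*(-311)/354)) = ((5*(-1)*(-4))/2 - 4)/((4*(1/354)*(-311))) = ((1/2)*20 - 4)/(-622/177) = (10 - 4)*(-177/622) = 6*(-177/622) = -531/311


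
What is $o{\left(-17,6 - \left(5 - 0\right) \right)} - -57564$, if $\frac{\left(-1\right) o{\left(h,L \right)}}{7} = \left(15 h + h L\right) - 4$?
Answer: $59496$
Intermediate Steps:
$o{\left(h,L \right)} = 28 - 105 h - 7 L h$ ($o{\left(h,L \right)} = - 7 \left(\left(15 h + h L\right) - 4\right) = - 7 \left(\left(15 h + L h\right) - 4\right) = - 7 \left(-4 + 15 h + L h\right) = 28 - 105 h - 7 L h$)
$o{\left(-17,6 - \left(5 - 0\right) \right)} - -57564 = \left(28 - -1785 - 7 \left(6 - \left(5 - 0\right)\right) \left(-17\right)\right) - -57564 = \left(28 + 1785 - 7 \left(6 - \left(5 + 0\right)\right) \left(-17\right)\right) + 57564 = \left(28 + 1785 - 7 \left(6 - 5\right) \left(-17\right)\right) + 57564 = \left(28 + 1785 - 7 \left(-17\right)\right) + 57564 = \left(28 + 1785 + 119\right) + 57564 = 1932 + 57564 = 59496$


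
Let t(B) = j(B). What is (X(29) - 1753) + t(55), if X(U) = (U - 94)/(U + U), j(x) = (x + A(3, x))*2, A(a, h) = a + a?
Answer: -94663/58 ≈ -1632.1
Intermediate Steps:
A(a, h) = 2*a
j(x) = 12 + 2*x (j(x) = (x + 2*3)*2 = (x + 6)*2 = (6 + x)*2 = 12 + 2*x)
t(B) = 12 + 2*B
X(U) = (-94 + U)/(2*U) (X(U) = (-94 + U)/((2*U)) = (-94 + U)*(1/(2*U)) = (-94 + U)/(2*U))
(X(29) - 1753) + t(55) = ((½)*(-94 + 29)/29 - 1753) + (12 + 2*55) = ((½)*(1/29)*(-65) - 1753) + (12 + 110) = (-65/58 - 1753) + 122 = -101739/58 + 122 = -94663/58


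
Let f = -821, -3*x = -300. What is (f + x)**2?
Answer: 519841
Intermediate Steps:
x = 100 (x = -1/3*(-300) = 100)
(f + x)**2 = (-821 + 100)**2 = (-721)**2 = 519841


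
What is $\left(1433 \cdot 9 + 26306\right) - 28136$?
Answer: $11067$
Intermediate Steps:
$\left(1433 \cdot 9 + 26306\right) - 28136 = \left(12897 + 26306\right) - 28136 = 39203 - 28136 = 11067$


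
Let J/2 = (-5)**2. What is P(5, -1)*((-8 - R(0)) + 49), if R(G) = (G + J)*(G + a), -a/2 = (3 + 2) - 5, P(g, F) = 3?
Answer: 123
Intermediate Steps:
a = 0 (a = -2*((3 + 2) - 5) = -2*(5 - 5) = -2*0 = 0)
J = 50 (J = 2*(-5)**2 = 2*25 = 50)
R(G) = G*(50 + G) (R(G) = (G + 50)*(G + 0) = (50 + G)*G = G*(50 + G))
P(5, -1)*((-8 - R(0)) + 49) = 3*((-8 - 0*(50 + 0)) + 49) = 3*((-8 - 0*50) + 49) = 3*((-8 - 1*0) + 49) = 3*((-8 + 0) + 49) = 3*(-8 + 49) = 3*41 = 123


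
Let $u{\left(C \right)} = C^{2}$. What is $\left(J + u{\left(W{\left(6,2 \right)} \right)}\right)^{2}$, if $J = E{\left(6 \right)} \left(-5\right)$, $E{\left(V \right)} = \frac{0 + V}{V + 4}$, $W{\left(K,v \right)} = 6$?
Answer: $1089$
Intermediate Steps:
$E{\left(V \right)} = \frac{V}{4 + V}$
$J = -3$ ($J = \frac{6}{4 + 6} \left(-5\right) = \frac{6}{10} \left(-5\right) = 6 \cdot \frac{1}{10} \left(-5\right) = \frac{3}{5} \left(-5\right) = -3$)
$\left(J + u{\left(W{\left(6,2 \right)} \right)}\right)^{2} = \left(-3 + 6^{2}\right)^{2} = \left(-3 + 36\right)^{2} = 33^{2} = 1089$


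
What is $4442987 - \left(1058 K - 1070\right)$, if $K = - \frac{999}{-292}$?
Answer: $\frac{648303851}{146} \approx 4.4404 \cdot 10^{6}$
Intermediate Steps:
$K = \frac{999}{292}$ ($K = - \frac{999 \left(-1\right)}{292} = \left(-1\right) \left(- \frac{999}{292}\right) = \frac{999}{292} \approx 3.4212$)
$4442987 - \left(1058 K - 1070\right) = 4442987 - \left(1058 \cdot \frac{999}{292} - 1070\right) = 4442987 - \left(\frac{528471}{146} - 1070\right) = 4442987 - \frac{372251}{146} = \frac{648303851}{146}$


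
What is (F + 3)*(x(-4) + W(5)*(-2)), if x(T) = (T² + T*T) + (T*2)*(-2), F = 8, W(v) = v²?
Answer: -22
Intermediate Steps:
x(T) = -4*T + 2*T² (x(T) = (T² + T²) + (2*T)*(-2) = 2*T² - 4*T = -4*T + 2*T²)
(F + 3)*(x(-4) + W(5)*(-2)) = (8 + 3)*(2*(-4)*(-2 - 4) + 5²*(-2)) = 11*(2*(-4)*(-6) + 25*(-2)) = 11*(48 - 50) = 11*(-2) = -22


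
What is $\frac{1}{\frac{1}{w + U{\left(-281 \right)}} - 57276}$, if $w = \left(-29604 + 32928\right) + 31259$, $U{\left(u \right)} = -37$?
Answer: $- \frac{34546}{1978656695} \approx -1.7459 \cdot 10^{-5}$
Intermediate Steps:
$w = 34583$ ($w = 3324 + 31259 = 34583$)
$\frac{1}{\frac{1}{w + U{\left(-281 \right)}} - 57276} = \frac{1}{\frac{1}{34583 - 37} - 57276} = \frac{1}{\frac{1}{34546} - 57276} = \frac{1}{- \frac{1978656695}{34546}} = - \frac{34546}{1978656695}$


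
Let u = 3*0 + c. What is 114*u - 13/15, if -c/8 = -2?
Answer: 27347/15 ≈ 1823.1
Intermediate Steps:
c = 16 (c = -8*(-2) = 16)
u = 16 (u = 3*0 + 16 = 0 + 16 = 16)
114*u - 13/15 = 114*16 - 13/15 = 1824 - 13*1/15 = 1824 - 13/15 = 27347/15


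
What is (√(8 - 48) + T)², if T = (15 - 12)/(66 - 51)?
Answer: -999/25 + 4*I*√10/5 ≈ -39.96 + 2.5298*I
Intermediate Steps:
T = ⅕ (T = 3/15 = 3*(1/15) = ⅕ ≈ 0.20000)
(√(8 - 48) + T)² = (√(8 - 48) + ⅕)² = (√(-40) + ⅕)² = (2*I*√10 + ⅕)² = (⅕ + 2*I*√10)²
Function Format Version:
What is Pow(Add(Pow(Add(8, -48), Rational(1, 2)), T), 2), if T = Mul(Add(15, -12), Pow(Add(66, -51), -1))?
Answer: Add(Rational(-999, 25), Mul(Rational(4, 5), I, Pow(10, Rational(1, 2)))) ≈ Add(-39.960, Mul(2.5298, I))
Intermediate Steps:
T = Rational(1, 5) (T = Mul(3, Pow(15, -1)) = Mul(3, Rational(1, 15)) = Rational(1, 5) ≈ 0.20000)
Pow(Add(Pow(Add(8, -48), Rational(1, 2)), T), 2) = Pow(Add(Pow(Add(8, -48), Rational(1, 2)), Rational(1, 5)), 2) = Pow(Add(Pow(-40, Rational(1, 2)), Rational(1, 5)), 2) = Pow(Add(Mul(2, I, Pow(10, Rational(1, 2))), Rational(1, 5)), 2) = Pow(Add(Rational(1, 5), Mul(2, I, Pow(10, Rational(1, 2)))), 2)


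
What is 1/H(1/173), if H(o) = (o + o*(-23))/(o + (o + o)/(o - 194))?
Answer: -33215/738342 ≈ -0.044986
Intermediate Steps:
H(o) = -22*o/(o + 2*o/(-194 + o)) (H(o) = (o - 23*o)/(o + (2*o)/(-194 + o)) = (-22*o)/(o + 2*o/(-194 + o)) = -22*o/(o + 2*o/(-194 + o)))
1/H(1/173) = 1/(22*(194 - 1/173)/(-192 + 1/173)) = 1/(22*(194 - 1*1/173)/(-192 + 1/173)) = 1/(22*(194 - 1/173)/(-33215/173)) = 1/(22*(-173/33215)*(33561/173)) = 1/(-738342/33215) = -33215/738342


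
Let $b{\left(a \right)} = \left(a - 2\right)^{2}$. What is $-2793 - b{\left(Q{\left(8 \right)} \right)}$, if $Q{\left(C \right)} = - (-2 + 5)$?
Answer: $-2818$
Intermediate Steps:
$Q{\left(C \right)} = -3$ ($Q{\left(C \right)} = \left(-1\right) 3 = -3$)
$b{\left(a \right)} = \left(-2 + a\right)^{2}$
$-2793 - b{\left(Q{\left(8 \right)} \right)} = -2793 - \left(-2 - 3\right)^{2} = -2793 - \left(-5\right)^{2} = -2793 - 25 = -2818$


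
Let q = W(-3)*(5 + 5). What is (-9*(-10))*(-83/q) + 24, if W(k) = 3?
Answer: -225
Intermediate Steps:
q = 30 (q = 3*(5 + 5) = 3*10 = 30)
(-9*(-10))*(-83/q) + 24 = (-9*(-10))*(-83/30) + 24 = 90*(-83*1/30) + 24 = 90*(-83/30) + 24 = -249 + 24 = -225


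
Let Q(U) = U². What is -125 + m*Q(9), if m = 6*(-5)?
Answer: -2555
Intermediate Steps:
m = -30
-125 + m*Q(9) = -125 - 30*9² = -125 - 30*81 = -125 - 2430 = -2555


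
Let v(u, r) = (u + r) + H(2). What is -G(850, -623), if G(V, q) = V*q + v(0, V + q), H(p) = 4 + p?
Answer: 529317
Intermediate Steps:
v(u, r) = 6 + r + u (v(u, r) = (u + r) + (4 + 2) = (r + u) + 6 = 6 + r + u)
G(V, q) = 6 + V + q + V*q (G(V, q) = V*q + (6 + (V + q) + 0) = V*q + (6 + V + q) = 6 + V + q + V*q)
-G(850, -623) = -(6 + 850 - 623 + 850*(-623)) = -(6 + 850 - 623 - 529550) = -1*(-529317) = 529317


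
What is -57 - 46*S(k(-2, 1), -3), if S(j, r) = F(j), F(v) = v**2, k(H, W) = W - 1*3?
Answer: -241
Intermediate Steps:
k(H, W) = -3 + W (k(H, W) = W - 3 = -3 + W)
S(j, r) = j**2
-57 - 46*S(k(-2, 1), -3) = -57 - 46*(-3 + 1)**2 = -57 - 46*(-2)**2 = -57 - 46*4 = -57 - 184 = -241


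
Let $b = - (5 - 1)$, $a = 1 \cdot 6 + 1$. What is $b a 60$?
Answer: $-1680$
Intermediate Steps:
$a = 7$ ($a = 6 + 1 = 7$)
$b = -4$ ($b = \left(-1\right) 4 = -4$)
$b a 60 = \left(-4\right) 7 \cdot 60 = \left(-28\right) 60 = -1680$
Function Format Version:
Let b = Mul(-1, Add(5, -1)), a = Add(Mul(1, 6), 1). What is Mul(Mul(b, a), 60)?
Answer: -1680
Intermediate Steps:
a = 7 (a = Add(6, 1) = 7)
b = -4 (b = Mul(-1, 4) = -4)
Mul(Mul(b, a), 60) = Mul(Mul(-4, 7), 60) = Mul(-28, 60) = -1680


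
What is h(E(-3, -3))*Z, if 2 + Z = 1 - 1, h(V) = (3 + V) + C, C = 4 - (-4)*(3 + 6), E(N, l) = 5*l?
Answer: -56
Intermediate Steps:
C = 40 (C = 4 - (-4)*9 = 4 - 1*(-36) = 4 + 36 = 40)
h(V) = 43 + V (h(V) = (3 + V) + 40 = 43 + V)
Z = -2 (Z = -2 + (1 - 1) = -2 + 0 = -2)
h(E(-3, -3))*Z = (43 + 5*(-3))*(-2) = (43 - 15)*(-2) = 28*(-2) = -56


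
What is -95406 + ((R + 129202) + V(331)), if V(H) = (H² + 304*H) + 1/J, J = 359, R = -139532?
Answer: 37497192/359 ≈ 1.0445e+5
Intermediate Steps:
V(H) = 1/359 + H² + 304*H (V(H) = (H² + 304*H) + 1/359 = 1/359 + H² + 304*H)
-95406 + ((R + 129202) + V(331)) = -95406 + ((-139532 + 129202) + (1/359 + 331*(304 + 331))) = -95406 + (-10330 + (1/359 + 331*635)) = -95406 + (-10330 + (1/359 + 210185)) = -95406 + (-10330 + 75456416/359) = -95406 + 71747946/359 = 37497192/359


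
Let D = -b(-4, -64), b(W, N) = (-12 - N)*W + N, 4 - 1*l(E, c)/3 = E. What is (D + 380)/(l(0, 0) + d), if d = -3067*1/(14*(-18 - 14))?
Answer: 292096/8443 ≈ 34.596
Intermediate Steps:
l(E, c) = 12 - 3*E
b(W, N) = N + W*(-12 - N) (b(W, N) = W*(-12 - N) + N = N + W*(-12 - N))
D = 272 (D = -(-64 - 12*(-4) - 1*(-64)*(-4)) = -(-64 + 48 - 256) = -1*(-272) = 272)
d = 3067/448 (d = -3067/((-32*14)) = -3067/(-448) = -3067*(-1/448) = 3067/448 ≈ 6.8460)
(D + 380)/(l(0, 0) + d) = (272 + 380)/((12 - 3*0) + 3067/448) = 652/((12 + 0) + 3067/448) = 652/(12 + 3067/448) = 652/(8443/448) = 652*(448/8443) = 292096/8443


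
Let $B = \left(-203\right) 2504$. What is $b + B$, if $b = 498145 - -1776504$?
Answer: $1766337$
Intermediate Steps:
$b = 2274649$ ($b = 498145 + 1776504 = 2274649$)
$B = -508312$
$b + B = 2274649 - 508312 = 1766337$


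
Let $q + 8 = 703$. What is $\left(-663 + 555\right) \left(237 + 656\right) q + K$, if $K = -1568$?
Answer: $-67030148$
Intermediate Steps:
$q = 695$ ($q = -8 + 703 = 695$)
$\left(-663 + 555\right) \left(237 + 656\right) q + K = \left(-663 + 555\right) \left(237 + 656\right) 695 - 1568 = \left(-108\right) 893 \cdot 695 - 1568 = \left(-96444\right) 695 - 1568 = -67028580 - 1568 = -67030148$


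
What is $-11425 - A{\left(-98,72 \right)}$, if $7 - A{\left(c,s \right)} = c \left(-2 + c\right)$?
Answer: $-1632$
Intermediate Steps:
$A{\left(c,s \right)} = 7 - c \left(-2 + c\right)$
$-11425 - A{\left(-98,72 \right)} = -11425 - \left(7 - \left(-98\right)^{2} + 2 \left(-98\right)\right) = -11425 - \left(7 - 9604 - 196\right) = -11425 - -9793 = -11425 + 9793 = -1632$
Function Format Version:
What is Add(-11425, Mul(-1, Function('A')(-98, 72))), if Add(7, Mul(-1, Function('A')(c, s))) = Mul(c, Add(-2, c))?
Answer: -1632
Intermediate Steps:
Function('A')(c, s) = Add(7, Mul(-1, c, Add(-2, c))) (Function('A')(c, s) = Add(7, Mul(-1, Mul(c, Add(-2, c)))) = Add(7, Mul(-1, c, Add(-2, c))))
Add(-11425, Mul(-1, Function('A')(-98, 72))) = Add(-11425, Mul(-1, Add(7, Mul(-1, Pow(-98, 2)), Mul(2, -98)))) = Add(-11425, Mul(-1, Add(7, Mul(-1, 9604), -196))) = Add(-11425, Mul(-1, Add(7, -9604, -196))) = Add(-11425, Mul(-1, -9793)) = Add(-11425, 9793) = -1632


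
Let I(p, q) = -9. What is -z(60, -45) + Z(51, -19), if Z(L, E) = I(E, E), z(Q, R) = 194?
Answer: -203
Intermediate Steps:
Z(L, E) = -9
-z(60, -45) + Z(51, -19) = -1*194 - 9 = -194 - 9 = -203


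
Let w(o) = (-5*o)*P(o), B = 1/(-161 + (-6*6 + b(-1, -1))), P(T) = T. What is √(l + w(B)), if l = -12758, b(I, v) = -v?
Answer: I*√490111333/196 ≈ 112.95*I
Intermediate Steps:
B = -1/196 (B = 1/(-161 + (-6*6 - 1*(-1))) = 1/(-161 + (-36 + 1)) = 1/(-161 - 35) = 1/(-196) = -1/196 ≈ -0.0051020)
w(o) = -5*o² (w(o) = (-5*o)*o = -5*o²)
√(l + w(B)) = √(-12758 - 5*(-1/196)²) = √(-12758 - 5*1/38416) = √(-12758 - 5/38416) = √(-490111333/38416) = I*√490111333/196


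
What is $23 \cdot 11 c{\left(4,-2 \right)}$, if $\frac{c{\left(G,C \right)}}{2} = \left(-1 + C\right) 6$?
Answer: $-9108$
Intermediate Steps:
$c{\left(G,C \right)} = -12 + 12 C$ ($c{\left(G,C \right)} = 2 \left(-1 + C\right) 6 = 2 \left(-6 + 6 C\right) = -12 + 12 C$)
$23 \cdot 11 c{\left(4,-2 \right)} = 23 \cdot 11 \left(-12 + 12 \left(-2\right)\right) = 253 \left(-12 - 24\right) = 253 \left(-36\right) = -9108$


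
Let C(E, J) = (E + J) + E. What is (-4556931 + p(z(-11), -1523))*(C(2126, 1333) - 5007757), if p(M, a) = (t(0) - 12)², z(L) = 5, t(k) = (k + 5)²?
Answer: 22793707287064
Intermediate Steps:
t(k) = (5 + k)²
C(E, J) = J + 2*E
p(M, a) = 169 (p(M, a) = ((5 + 0)² - 12)² = (5² - 12)² = (25 - 12)² = 13² = 169)
(-4556931 + p(z(-11), -1523))*(C(2126, 1333) - 5007757) = (-4556931 + 169)*((1333 + 2*2126) - 5007757) = -4556762*((1333 + 4252) - 5007757) = -4556762*(5585 - 5007757) = -4556762*(-5002172) = 22793707287064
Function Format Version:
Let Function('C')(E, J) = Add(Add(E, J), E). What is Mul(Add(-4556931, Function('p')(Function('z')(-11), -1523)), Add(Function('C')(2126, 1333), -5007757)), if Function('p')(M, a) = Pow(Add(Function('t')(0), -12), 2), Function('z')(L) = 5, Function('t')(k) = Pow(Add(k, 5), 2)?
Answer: 22793707287064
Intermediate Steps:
Function('t')(k) = Pow(Add(5, k), 2)
Function('C')(E, J) = Add(J, Mul(2, E))
Function('p')(M, a) = 169 (Function('p')(M, a) = Pow(Add(Pow(Add(5, 0), 2), -12), 2) = Pow(Add(Pow(5, 2), -12), 2) = Pow(Add(25, -12), 2) = Pow(13, 2) = 169)
Mul(Add(-4556931, Function('p')(Function('z')(-11), -1523)), Add(Function('C')(2126, 1333), -5007757)) = Mul(Add(-4556931, 169), Add(Add(1333, Mul(2, 2126)), -5007757)) = Mul(-4556762, Add(Add(1333, 4252), -5007757)) = Mul(-4556762, Add(5585, -5007757)) = Mul(-4556762, -5002172) = 22793707287064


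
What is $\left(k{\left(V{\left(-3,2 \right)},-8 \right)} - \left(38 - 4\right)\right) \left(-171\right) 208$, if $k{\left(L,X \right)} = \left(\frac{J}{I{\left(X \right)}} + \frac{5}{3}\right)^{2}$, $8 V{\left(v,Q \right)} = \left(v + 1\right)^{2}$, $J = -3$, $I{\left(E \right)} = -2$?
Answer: $852644$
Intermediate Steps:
$V{\left(v,Q \right)} = \frac{\left(1 + v\right)^{2}}{8}$ ($V{\left(v,Q \right)} = \frac{\left(v + 1\right)^{2}}{8} = \frac{\left(1 + v\right)^{2}}{8}$)
$k{\left(L,X \right)} = \frac{361}{36}$ ($k{\left(L,X \right)} = \left(- \frac{3}{-2} + \frac{5}{3}\right)^{2} = \left(\left(-3\right) \left(- \frac{1}{2}\right) + 5 \cdot \frac{1}{3}\right)^{2} = \left(\frac{3}{2} + \frac{5}{3}\right)^{2} = \left(\frac{19}{6}\right)^{2} = \frac{361}{36}$)
$\left(k{\left(V{\left(-3,2 \right)},-8 \right)} - \left(38 - 4\right)\right) \left(-171\right) 208 = \left(\frac{361}{36} - \left(38 - 4\right)\right) \left(-171\right) 208 = \left(\frac{361}{36} - 34\right) \left(-171\right) 208 = \left(- \frac{863}{36}\right) \left(-171\right) 208 = \frac{16397}{4} \cdot 208 = 852644$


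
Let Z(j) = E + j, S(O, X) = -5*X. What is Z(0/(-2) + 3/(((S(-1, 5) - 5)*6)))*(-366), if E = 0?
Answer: 61/10 ≈ 6.1000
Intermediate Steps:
Z(j) = j (Z(j) = 0 + j = j)
Z(0/(-2) + 3/(((S(-1, 5) - 5)*6)))*(-366) = (0/(-2) + 3/(((-5*5 - 5)*6)))*(-366) = (0*(-1/2) + 3/(((-25 - 5)*6)))*(-366) = (0 + 3/((-30*6)))*(-366) = (0 + 3/(-180))*(-366) = (0 + 3*(-1/180))*(-366) = (0 - 1/60)*(-366) = -1/60*(-366) = 61/10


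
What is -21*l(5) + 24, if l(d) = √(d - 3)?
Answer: 24 - 21*√2 ≈ -5.6985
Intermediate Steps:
l(d) = √(-3 + d)
-21*l(5) + 24 = -21*√(-3 + 5) + 24 = -21*√2 + 24 = 24 - 21*√2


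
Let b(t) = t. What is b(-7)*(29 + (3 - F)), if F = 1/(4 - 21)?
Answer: -3815/17 ≈ -224.41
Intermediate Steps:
F = -1/17 (F = 1/(-17) = -1/17 ≈ -0.058824)
b(-7)*(29 + (3 - F)) = -7*(29 + (3 - 1*(-1/17))) = -7*(29 + (3 + 1/17)) = -7*(29 + 52/17) = -7*545/17 = -3815/17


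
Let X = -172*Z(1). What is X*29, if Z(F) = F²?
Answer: -4988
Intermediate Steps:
X = -172 (X = -172*1² = -172*1 = -172)
X*29 = -172*29 = -4988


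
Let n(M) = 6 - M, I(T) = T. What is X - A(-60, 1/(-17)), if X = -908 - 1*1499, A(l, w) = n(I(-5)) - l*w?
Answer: -41046/17 ≈ -2414.5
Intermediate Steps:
A(l, w) = 11 - l*w (A(l, w) = (6 - 1*(-5)) - l*w = (6 + 5) - l*w = 11 - l*w)
X = -2407 (X = -908 - 1499 = -2407)
X - A(-60, 1/(-17)) = -2407 - (11 - 1*(-60)/(-17)) = -2407 - (11 - 1*(-60)*(-1/17)) = -2407 - (11 - 60/17) = -2407 - 1*127/17 = -2407 - 127/17 = -41046/17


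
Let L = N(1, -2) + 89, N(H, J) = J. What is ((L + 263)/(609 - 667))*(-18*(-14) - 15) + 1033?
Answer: -11518/29 ≈ -397.17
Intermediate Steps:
L = 87 (L = -2 + 89 = 87)
((L + 263)/(609 - 667))*(-18*(-14) - 15) + 1033 = ((87 + 263)/(609 - 667))*(-18*(-14) - 15) + 1033 = (350/(-58))*(252 - 15) + 1033 = (350*(-1/58))*237 + 1033 = -175/29*237 + 1033 = -41475/29 + 1033 = -11518/29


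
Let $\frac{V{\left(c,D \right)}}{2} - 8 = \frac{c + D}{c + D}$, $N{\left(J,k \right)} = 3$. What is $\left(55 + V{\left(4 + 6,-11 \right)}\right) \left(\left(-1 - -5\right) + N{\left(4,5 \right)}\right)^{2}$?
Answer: $3577$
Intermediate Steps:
$V{\left(c,D \right)} = 18$ ($V{\left(c,D \right)} = 16 + 2 \frac{c + D}{c + D} = 16 + 2 \frac{D + c}{D + c} = 16 + 2 \cdot 1 = 16 + 2 = 18$)
$\left(55 + V{\left(4 + 6,-11 \right)}\right) \left(\left(-1 - -5\right) + N{\left(4,5 \right)}\right)^{2} = \left(55 + 18\right) \left(\left(-1 - -5\right) + 3\right)^{2} = 73 \left(\left(-1 + 5\right) + 3\right)^{2} = 73 \left(4 + 3\right)^{2} = 73 \cdot 7^{2} = 73 \cdot 49 = 3577$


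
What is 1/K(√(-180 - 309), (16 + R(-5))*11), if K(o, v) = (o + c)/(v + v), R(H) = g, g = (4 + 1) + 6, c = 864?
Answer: 171072/248995 - 198*I*√489/248995 ≈ 0.68705 - 0.017584*I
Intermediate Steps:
g = 11 (g = 5 + 6 = 11)
R(H) = 11
K(o, v) = (864 + o)/(2*v) (K(o, v) = (o + 864)/(v + v) = (864 + o)/((2*v)) = (864 + o)*(1/(2*v)) = (864 + o)/(2*v))
1/K(√(-180 - 309), (16 + R(-5))*11) = 1/((864 + √(-180 - 309))/(2*(((16 + 11)*11)))) = 1/((864 + √(-489))/(2*((27*11)))) = 1/((½)*(864 + I*√489)/297) = 1/((½)*(1/297)*(864 + I*√489)) = 1/(16/11 + I*√489/594)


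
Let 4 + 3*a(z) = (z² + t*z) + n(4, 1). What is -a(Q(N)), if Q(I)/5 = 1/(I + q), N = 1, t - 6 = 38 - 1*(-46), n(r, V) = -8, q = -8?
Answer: 3713/147 ≈ 25.259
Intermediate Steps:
t = 90 (t = 6 + (38 - 1*(-46)) = 6 + (38 + 46) = 6 + 84 = 90)
Q(I) = 5/(-8 + I) (Q(I) = 5/(I - 8) = 5/(-8 + I))
a(z) = -4 + 30*z + z²/3 (a(z) = -4/3 + ((z² + 90*z) - 8)/3 = -4/3 + (-8 + z² + 90*z)/3 = -4/3 + (-8/3 + 30*z + z²/3) = -4 + 30*z + z²/3)
-a(Q(N)) = -(-4 + 30*(5/(-8 + 1)) + (5/(-8 + 1))²/3) = -(-4 + 30*(5/(-7)) + (5/(-7))²/3) = -(-4 + 30*(5*(-⅐)) + (5*(-⅐))²/3) = -(-4 + 30*(-5/7) + (-5/7)²/3) = -(-4 - 150/7 + (⅓)*(25/49)) = -(-4 - 150/7 + 25/147) = -1*(-3713/147) = 3713/147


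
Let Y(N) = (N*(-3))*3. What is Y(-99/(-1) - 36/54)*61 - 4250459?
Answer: -4304444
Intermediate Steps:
Y(N) = -9*N (Y(N) = -3*N*3 = -9*N)
Y(-99/(-1) - 36/54)*61 - 4250459 = -9*(-99/(-1) - 36/54)*61 - 4250459 = -9*(-99*(-1) - 36*1/54)*61 - 4250459 = -9*(99 - ⅔)*61 - 4250459 = -9*295/3*61 - 4250459 = -885*61 - 4250459 = -53985 - 4250459 = -4304444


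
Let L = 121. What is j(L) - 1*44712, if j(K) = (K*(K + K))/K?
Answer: -44470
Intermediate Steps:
j(K) = 2*K (j(K) = (K*(2*K))/K = (2*K²)/K = 2*K)
j(L) - 1*44712 = 2*121 - 1*44712 = 242 - 44712 = -44470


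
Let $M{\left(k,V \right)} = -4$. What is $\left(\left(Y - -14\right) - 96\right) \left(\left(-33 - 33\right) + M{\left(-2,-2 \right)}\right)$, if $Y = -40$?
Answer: $8540$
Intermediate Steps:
$\left(\left(Y - -14\right) - 96\right) \left(\left(-33 - 33\right) + M{\left(-2,-2 \right)}\right) = \left(\left(-40 - -14\right) - 96\right) \left(\left(-33 - 33\right) - 4\right) = \left(\left(-40 + 14\right) - 96\right) \left(-66 - 4\right) = \left(-26 - 96\right) \left(-70\right) = \left(-122\right) \left(-70\right) = 8540$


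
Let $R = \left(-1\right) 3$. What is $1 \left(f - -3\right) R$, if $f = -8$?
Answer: $15$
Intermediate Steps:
$R = -3$
$1 \left(f - -3\right) R = 1 \left(-8 - -3\right) \left(-3\right) = 1 \left(-8 + 3\right) \left(-3\right) = 1 \left(-5\right) \left(-3\right) = \left(-5\right) \left(-3\right) = 15$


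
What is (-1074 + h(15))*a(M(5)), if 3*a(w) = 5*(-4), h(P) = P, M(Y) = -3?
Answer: 7060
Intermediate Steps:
a(w) = -20/3 (a(w) = (5*(-4))/3 = (⅓)*(-20) = -20/3)
(-1074 + h(15))*a(M(5)) = (-1074 + 15)*(-20/3) = -1059*(-20/3) = 7060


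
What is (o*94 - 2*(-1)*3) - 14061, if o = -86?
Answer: -22139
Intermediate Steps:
(o*94 - 2*(-1)*3) - 14061 = (-86*94 - 2*(-1)*3) - 14061 = (-8084 + 2*3) - 14061 = (-8084 + 6) - 14061 = -8078 - 14061 = -22139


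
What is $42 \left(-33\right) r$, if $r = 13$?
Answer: $-18018$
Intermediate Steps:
$42 \left(-33\right) r = 42 \left(-33\right) 13 = \left(-1386\right) 13 = -18018$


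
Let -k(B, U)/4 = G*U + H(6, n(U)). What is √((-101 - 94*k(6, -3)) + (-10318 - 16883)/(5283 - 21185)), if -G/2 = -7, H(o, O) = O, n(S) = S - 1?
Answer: I*√4398809538486/15902 ≈ 131.89*I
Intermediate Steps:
n(S) = -1 + S
G = 14 (G = -2*(-7) = 14)
k(B, U) = 4 - 60*U (k(B, U) = -4*(14*U + (-1 + U)) = -4*(-1 + 15*U) = 4 - 60*U)
√((-101 - 94*k(6, -3)) + (-10318 - 16883)/(5283 - 21185)) = √((-101 - 94*(4 - 60*(-3))) + (-10318 - 16883)/(5283 - 21185)) = √((-101 - 94*(4 + 180)) - 27201/(-15902)) = √((-101 - 94*184) - 27201*(-1/15902)) = √((-101 - 17296) + 27201/15902) = √(-17397 + 27201/15902) = √(-276619893/15902) = I*√4398809538486/15902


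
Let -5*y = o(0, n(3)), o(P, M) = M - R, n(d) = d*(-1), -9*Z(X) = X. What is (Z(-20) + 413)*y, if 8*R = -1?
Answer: 85951/360 ≈ 238.75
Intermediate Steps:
R = -⅛ (R = (⅛)*(-1) = -⅛ ≈ -0.12500)
Z(X) = -X/9
n(d) = -d
o(P, M) = ⅛ + M (o(P, M) = M - 1*(-⅛) = M + ⅛ = ⅛ + M)
y = 23/40 (y = -(⅛ - 1*3)/5 = -(⅛ - 3)/5 = -⅕*(-23/8) = 23/40 ≈ 0.57500)
(Z(-20) + 413)*y = (-⅑*(-20) + 413)*(23/40) = (20/9 + 413)*(23/40) = (3737/9)*(23/40) = 85951/360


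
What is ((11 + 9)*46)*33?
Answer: 30360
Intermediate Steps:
((11 + 9)*46)*33 = (20*46)*33 = 920*33 = 30360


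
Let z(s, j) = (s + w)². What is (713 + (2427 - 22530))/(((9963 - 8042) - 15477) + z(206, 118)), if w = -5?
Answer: -554/767 ≈ -0.72229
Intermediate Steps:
z(s, j) = (-5 + s)² (z(s, j) = (s - 5)² = (-5 + s)²)
(713 + (2427 - 22530))/(((9963 - 8042) - 15477) + z(206, 118)) = (713 + (2427 - 22530))/(((9963 - 8042) - 15477) + (-5 + 206)²) = (713 - 20103)/((1921 - 15477) + 201²) = -19390/(-13556 + 40401) = -19390/26845 = -19390*1/26845 = -554/767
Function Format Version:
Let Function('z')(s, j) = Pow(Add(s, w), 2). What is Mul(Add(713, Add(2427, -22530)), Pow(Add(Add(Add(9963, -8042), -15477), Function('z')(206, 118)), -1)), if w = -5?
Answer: Rational(-554, 767) ≈ -0.72229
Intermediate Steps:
Function('z')(s, j) = Pow(Add(-5, s), 2) (Function('z')(s, j) = Pow(Add(s, -5), 2) = Pow(Add(-5, s), 2))
Mul(Add(713, Add(2427, -22530)), Pow(Add(Add(Add(9963, -8042), -15477), Function('z')(206, 118)), -1)) = Mul(Add(713, Add(2427, -22530)), Pow(Add(Add(Add(9963, -8042), -15477), Pow(Add(-5, 206), 2)), -1)) = Mul(Add(713, -20103), Pow(Add(Add(1921, -15477), Pow(201, 2)), -1)) = Mul(-19390, Pow(Add(-13556, 40401), -1)) = Mul(-19390, Pow(26845, -1)) = Mul(-19390, Rational(1, 26845)) = Rational(-554, 767)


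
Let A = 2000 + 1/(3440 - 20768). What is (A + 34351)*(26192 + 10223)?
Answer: 22937448974705/17328 ≈ 1.3237e+9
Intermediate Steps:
A = 34655999/17328 (A = 2000 + 1/(-17328) = 2000 - 1/17328 = 34655999/17328 ≈ 2000.0)
(A + 34351)*(26192 + 10223) = (34655999/17328 + 34351)*(26192 + 10223) = (629890127/17328)*36415 = 22937448974705/17328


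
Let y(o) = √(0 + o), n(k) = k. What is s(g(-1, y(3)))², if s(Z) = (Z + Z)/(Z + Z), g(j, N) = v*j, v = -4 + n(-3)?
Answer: 1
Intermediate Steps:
y(o) = √o
v = -7 (v = -4 - 3 = -7)
g(j, N) = -7*j
s(Z) = 1 (s(Z) = (2*Z)/((2*Z)) = (2*Z)*(1/(2*Z)) = 1)
s(g(-1, y(3)))² = 1² = 1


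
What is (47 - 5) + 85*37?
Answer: 3187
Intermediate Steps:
(47 - 5) + 85*37 = 42 + 3145 = 3187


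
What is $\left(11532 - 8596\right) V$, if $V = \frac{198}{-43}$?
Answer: $- \frac{581328}{43} \approx -13519.0$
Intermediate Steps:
$V = - \frac{198}{43}$ ($V = 198 \left(- \frac{1}{43}\right) = - \frac{198}{43} \approx -4.6047$)
$\left(11532 - 8596\right) V = \left(11532 - 8596\right) \left(- \frac{198}{43}\right) = 2936 \left(- \frac{198}{43}\right) = - \frac{581328}{43}$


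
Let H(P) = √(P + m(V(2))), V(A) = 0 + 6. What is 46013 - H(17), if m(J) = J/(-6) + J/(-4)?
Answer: 46013 - √58/2 ≈ 46009.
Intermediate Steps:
V(A) = 6
m(J) = -5*J/12 (m(J) = J*(-⅙) + J*(-¼) = -J/6 - J/4 = -5*J/12)
H(P) = √(-5/2 + P) (H(P) = √(P - 5/12*6) = √(P - 5/2) = √(-5/2 + P))
46013 - H(17) = 46013 - √(-10 + 4*17)/2 = 46013 - √(-10 + 68)/2 = 46013 - √58/2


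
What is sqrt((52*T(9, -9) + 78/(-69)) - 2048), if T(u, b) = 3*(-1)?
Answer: I*sqrt(1166514)/23 ≈ 46.959*I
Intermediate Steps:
T(u, b) = -3
sqrt((52*T(9, -9) + 78/(-69)) - 2048) = sqrt((52*(-3) + 78/(-69)) - 2048) = sqrt((-156 + 78*(-1/69)) - 2048) = sqrt((-156 - 26/23) - 2048) = sqrt(-3614/23 - 2048) = sqrt(-50718/23) = I*sqrt(1166514)/23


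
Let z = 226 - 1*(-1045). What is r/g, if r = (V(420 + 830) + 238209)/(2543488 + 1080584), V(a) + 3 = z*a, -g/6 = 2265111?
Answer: -456739/12313388027988 ≈ -3.7093e-8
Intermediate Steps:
g = -13590666 (g = -6*2265111 = -13590666)
z = 1271 (z = 226 + 1045 = 1271)
V(a) = -3 + 1271*a
r = 456739/906018 (r = ((-3 + 1271*(420 + 830)) + 238209)/(2543488 + 1080584) = ((-3 + 1271*1250) + 238209)/3624072 = ((-3 + 1588750) + 238209)*(1/3624072) = (1588747 + 238209)*(1/3624072) = 1826956*(1/3624072) = 456739/906018 ≈ 0.50412)
r/g = (456739/906018)/(-13590666) = (456739/906018)*(-1/13590666) = -456739/12313388027988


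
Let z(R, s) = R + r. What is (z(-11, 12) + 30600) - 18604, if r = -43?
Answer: 11942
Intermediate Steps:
z(R, s) = -43 + R (z(R, s) = R - 43 = -43 + R)
(z(-11, 12) + 30600) - 18604 = ((-43 - 11) + 30600) - 18604 = (-54 + 30600) - 18604 = 30546 - 18604 = 11942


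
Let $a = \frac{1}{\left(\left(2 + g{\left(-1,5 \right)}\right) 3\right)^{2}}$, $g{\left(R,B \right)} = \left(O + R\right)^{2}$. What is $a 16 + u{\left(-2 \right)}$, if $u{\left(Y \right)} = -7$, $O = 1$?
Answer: $- \frac{59}{9} \approx -6.5556$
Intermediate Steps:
$g{\left(R,B \right)} = \left(1 + R\right)^{2}$
$a = \frac{1}{36}$ ($a = \frac{1}{\left(\left(2 + \left(1 - 1\right)^{2}\right) 3\right)^{2}} = \frac{1}{\left(\left(2 + 0^{2}\right) 3\right)^{2}} = \frac{1}{\left(\left(2 + 0\right) 3\right)^{2}} = \frac{1}{\left(2 \cdot 3\right)^{2}} = \frac{1}{6^{2}} = \frac{1}{36} \approx 0.027778$)
$a 16 + u{\left(-2 \right)} = \frac{1}{36} \cdot 16 - 7 = \frac{4}{9} - 7 = - \frac{59}{9}$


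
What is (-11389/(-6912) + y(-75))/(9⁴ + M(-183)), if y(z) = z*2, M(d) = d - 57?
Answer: -1025411/43690752 ≈ -0.023470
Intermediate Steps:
M(d) = -57 + d
y(z) = 2*z
(-11389/(-6912) + y(-75))/(9⁴ + M(-183)) = (-11389/(-6912) + 2*(-75))/(9⁴ + (-57 - 183)) = (-11389*(-1/6912) - 150)/(6561 - 240) = (11389/6912 - 150)/6321 = -1025411/6912*1/6321 = -1025411/43690752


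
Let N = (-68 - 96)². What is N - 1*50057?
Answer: -23161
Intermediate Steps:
N = 26896 (N = (-164)² = 26896)
N - 1*50057 = 26896 - 1*50057 = 26896 - 50057 = -23161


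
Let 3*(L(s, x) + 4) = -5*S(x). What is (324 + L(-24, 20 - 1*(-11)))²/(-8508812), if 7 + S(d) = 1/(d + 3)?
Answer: -3100625/239906992 ≈ -0.012924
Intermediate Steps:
S(d) = -7 + 1/(3 + d) (S(d) = -7 + 1/(d + 3) = -7 + 1/(3 + d))
L(s, x) = -4 - 5*(-20 - 7*x)/(3*(3 + x)) (L(s, x) = -4 + (-5*(-20 - 7*x)/(3 + x))/3 = -4 - 5*(-20 - 7*x)/(3*(3 + x)))
(324 + L(-24, 20 - 1*(-11)))²/(-8508812) = (324 + (64 + 23*(20 - 1*(-11)))/(3*(3 + (20 - 1*(-11)))))²/(-8508812) = (324 + (64 + 23*(20 + 11))/(3*(3 + (20 + 11))))²*(-1/8508812) = (324 + (64 + 23*31)/(3*(3 + 31)))²*(-1/8508812) = (324 + (⅓)*(64 + 713)/34)²*(-1/8508812) = (324 + (⅓)*(1/34)*777)²*(-1/8508812) = (324 + 259/34)²*(-1/8508812) = (11275/34)²*(-1/8508812) = (127125625/1156)*(-1/8508812) = -3100625/239906992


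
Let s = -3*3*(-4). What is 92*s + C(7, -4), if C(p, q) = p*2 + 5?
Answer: 3331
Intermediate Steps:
C(p, q) = 5 + 2*p (C(p, q) = 2*p + 5 = 5 + 2*p)
s = 36 (s = -9*(-4) = 36)
92*s + C(7, -4) = 92*36 + (5 + 2*7) = 3312 + (5 + 14) = 3312 + 19 = 3331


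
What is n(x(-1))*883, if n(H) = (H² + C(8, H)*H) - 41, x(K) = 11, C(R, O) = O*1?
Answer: 177483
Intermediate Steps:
C(R, O) = O
n(H) = -41 + 2*H² (n(H) = (H² + H*H) - 41 = (H² + H²) - 41 = 2*H² - 41 = -41 + 2*H²)
n(x(-1))*883 = (-41 + 2*11²)*883 = (-41 + 2*121)*883 = (-41 + 242)*883 = 201*883 = 177483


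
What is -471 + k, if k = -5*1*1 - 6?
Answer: -482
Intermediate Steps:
k = -11 (k = -5*1 - 6 = -5 - 6 = -11)
-471 + k = -471 - 11 = -482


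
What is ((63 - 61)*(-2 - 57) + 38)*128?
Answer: -10240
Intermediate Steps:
((63 - 61)*(-2 - 57) + 38)*128 = (2*(-59) + 38)*128 = (-118 + 38)*128 = -80*128 = -10240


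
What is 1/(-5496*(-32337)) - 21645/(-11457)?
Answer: 427426586833/226242845496 ≈ 1.8892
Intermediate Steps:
1/(-5496*(-32337)) - 21645/(-11457) = -1/5496*(-1/32337) - 21645*(-1/11457) = 1/177724152 + 2405/1273 = 427426586833/226242845496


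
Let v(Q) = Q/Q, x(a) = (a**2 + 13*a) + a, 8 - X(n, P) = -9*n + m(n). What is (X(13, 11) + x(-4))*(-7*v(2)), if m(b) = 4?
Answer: -567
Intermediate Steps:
X(n, P) = 4 + 9*n (X(n, P) = 8 - (-9*n + 4) = 8 - (4 - 9*n) = 8 + (-4 + 9*n) = 4 + 9*n)
x(a) = a**2 + 14*a
v(Q) = 1
(X(13, 11) + x(-4))*(-7*v(2)) = ((4 + 9*13) - 4*(14 - 4))*(-7*1) = ((4 + 117) - 4*10)*(-7) = (121 - 40)*(-7) = 81*(-7) = -567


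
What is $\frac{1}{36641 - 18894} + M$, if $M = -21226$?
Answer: $- \frac{376697821}{17747} \approx -21226.0$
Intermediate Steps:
$\frac{1}{36641 - 18894} + M = \frac{1}{36641 - 18894} - 21226 = \frac{1}{17747} - 21226 = - \frac{376697821}{17747}$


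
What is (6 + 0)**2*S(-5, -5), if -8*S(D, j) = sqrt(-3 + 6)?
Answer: -9*sqrt(3)/2 ≈ -7.7942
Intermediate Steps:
S(D, j) = -sqrt(3)/8 (S(D, j) = -sqrt(-3 + 6)/8 = -sqrt(3)/8)
(6 + 0)**2*S(-5, -5) = (6 + 0)**2*(-sqrt(3)/8) = 6**2*(-sqrt(3)/8) = 36*(-sqrt(3)/8) = -9*sqrt(3)/2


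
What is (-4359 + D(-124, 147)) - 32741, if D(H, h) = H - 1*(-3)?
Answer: -37221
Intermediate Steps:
D(H, h) = 3 + H (D(H, h) = H + 3 = 3 + H)
(-4359 + D(-124, 147)) - 32741 = (-4359 + (3 - 124)) - 32741 = (-4359 - 121) - 32741 = -4480 - 32741 = -37221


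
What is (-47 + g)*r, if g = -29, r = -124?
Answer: 9424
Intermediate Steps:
(-47 + g)*r = (-47 - 29)*(-124) = -76*(-124) = 9424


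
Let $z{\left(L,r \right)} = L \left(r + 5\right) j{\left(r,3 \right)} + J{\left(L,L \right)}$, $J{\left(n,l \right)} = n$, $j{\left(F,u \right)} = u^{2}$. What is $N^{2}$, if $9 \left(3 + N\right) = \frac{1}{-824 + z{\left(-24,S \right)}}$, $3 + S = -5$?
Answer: $\frac{29170801}{3240000} \approx 9.0033$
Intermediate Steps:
$S = -8$ ($S = -3 - 5 = -8$)
$z{\left(L,r \right)} = L + 9 L \left(5 + r\right)$ ($z{\left(L,r \right)} = L \left(r + 5\right) 3^{2} + L = L \left(5 + r\right) 9 + L = 9 L \left(5 + r\right) + L = L + 9 L \left(5 + r\right)$)
$N = - \frac{5401}{1800}$ ($N = -3 + \frac{1}{9 \left(-824 - 24 \left(46 + 9 \left(-8\right)\right)\right)} = -3 + \frac{1}{9 \left(-824 - 24 \left(46 - 72\right)\right)} = -3 + \frac{1}{9 \left(-824 - -624\right)} = -3 + \frac{1}{9 \left(-824 + 624\right)} = -3 + \frac{1}{9 \left(-200\right)} = -3 + \frac{1}{9} \left(- \frac{1}{200}\right) = -3 - \frac{1}{1800} = - \frac{5401}{1800} \approx -3.0006$)
$N^{2} = \left(- \frac{5401}{1800}\right)^{2} = \frac{29170801}{3240000}$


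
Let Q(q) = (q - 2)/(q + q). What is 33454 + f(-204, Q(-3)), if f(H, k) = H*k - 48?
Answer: 33236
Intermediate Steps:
Q(q) = (-2 + q)/(2*q) (Q(q) = (-2 + q)/((2*q)) = (-2 + q)*(1/(2*q)) = (-2 + q)/(2*q))
f(H, k) = -48 + H*k
33454 + f(-204, Q(-3)) = 33454 + (-48 - 102*(-2 - 3)/(-3)) = 33454 + (-48 - 102*(-1)*(-5)/3) = 33454 + (-48 - 204*⅚) = 33454 + (-48 - 170) = 33454 - 218 = 33236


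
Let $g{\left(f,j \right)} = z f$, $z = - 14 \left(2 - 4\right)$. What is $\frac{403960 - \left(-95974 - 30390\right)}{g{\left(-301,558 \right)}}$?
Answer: $- \frac{132581}{2107} \approx -62.924$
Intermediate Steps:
$z = 28$ ($z = \left(-14\right) \left(-2\right) = 28$)
$g{\left(f,j \right)} = 28 f$
$\frac{403960 - \left(-95974 - 30390\right)}{g{\left(-301,558 \right)}} = \frac{403960 - \left(-95974 - 30390\right)}{28 \left(-301\right)} = \frac{403960 - \left(-95974 - 30390\right)}{-8428} = \left(403960 - -126364\right) \left(- \frac{1}{8428}\right) = \left(403960 + 126364\right) \left(- \frac{1}{8428}\right) = 530324 \left(- \frac{1}{8428}\right) = - \frac{132581}{2107}$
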